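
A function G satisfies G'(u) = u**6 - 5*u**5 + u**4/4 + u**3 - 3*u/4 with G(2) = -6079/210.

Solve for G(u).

Integrate term by term and add the pieces.
A general antiderivative is u**7/7 - 5*u**6/6 + u**5/20 + u**4/4 - 3*u**2/8 + C.
The condition gives C = -6079/210 - (-6499/210) = 2.
So G(u) = u**7/7 - 5*u**6/6 + u**5/20 + u**4/4 - 3*u**2/8 + 2.
Check: d/du[u**7/7 - 5*u**6/6 + u**5/20 + u**4/4 - 3*u**2/8 + 2] = u**6 - 5*u**5 + u**4/4 + u**3 - 3*u/4 = G'(u).

G(u) = u**7/7 - 5*u**6/6 + u**5/20 + u**4/4 - 3*u**2/8 + 2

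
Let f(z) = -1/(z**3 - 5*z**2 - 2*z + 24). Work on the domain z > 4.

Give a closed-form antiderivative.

An antiderivative is F(z) = -log(z - 4)/6 + log(z - 3)/5 - log(z + 2)/30.

Factor the denominator ((z - 4)*(z - 3)*(z + 2)) and decompose: f = -1/(30*(z + 2)) + 1/(5*(z - 3)) - 1/(6*(z - 4)); each piece integrates to a log, atan, or power term.
Check: d/dz[-log(z - 4)/6 + log(z - 3)/5 - log(z + 2)/30] = -1/(z**3 - 5*z**2 - 2*z + 24) = f(z).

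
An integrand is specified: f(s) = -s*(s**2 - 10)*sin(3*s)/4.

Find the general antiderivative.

F(s) = s**3*cos(3*s)/12 - s**2*sin(3*s)/12 - 8*s*cos(3*s)/9 + 8*sin(3*s)/27 + C

A first test for any F(s): its s-derivative must equal f(s) identically.
Check: d/ds[s**3*cos(3*s)/12 - s**2*sin(3*s)/12 - 8*s*cos(3*s)/9 + 8*sin(3*s)/27] = -s**3*sin(3*s)/4 + 5*s*sin(3*s)/2, which equals f(s).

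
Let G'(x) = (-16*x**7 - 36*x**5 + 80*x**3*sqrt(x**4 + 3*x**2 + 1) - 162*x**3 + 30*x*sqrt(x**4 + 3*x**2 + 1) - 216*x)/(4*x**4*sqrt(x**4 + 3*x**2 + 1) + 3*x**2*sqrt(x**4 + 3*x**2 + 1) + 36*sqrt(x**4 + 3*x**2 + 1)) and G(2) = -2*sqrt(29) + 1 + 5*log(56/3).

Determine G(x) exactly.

G(x) = -2*sqrt(x**4 + 3*x**2 + 1) + 5*log(2*x**4/3 + x**2/2 + 6) + 1

Since d/dx undoes antidifferentiation here, G(x) must give back the stated G'(x).
A general antiderivative is -2*sqrt(x**4 + 3*x**2 + 1) + 5*log(2*x**4/3 + x**2/2 + 6) + C.
The condition gives C = -2*sqrt(29) + 1 + 5*log(56/3) - (-2*sqrt(29) + 5*log(56/3)) = 1.
So G(x) = -2*sqrt(x**4 + 3*x**2 + 1) + 5*log(2*x**4/3 + x**2/2 + 6) + 1.
Check: d/dx[-2*sqrt(x**4 + 3*x**2 + 1) + 5*log(2*x**4/3 + x**2/2 + 6) + 1] = (-16*x**7 - 36*x**5 + 80*x**3*sqrt(x**4 + 3*x**2 + 1) - 162*x**3 + 30*x*sqrt(x**4 + 3*x**2 + 1) - 216*x)/(4*x**4*sqrt(x**4 + 3*x**2 + 1) + 3*x**2*sqrt(x**4 + 3*x**2 + 1) + 36*sqrt(x**4 + 3*x**2 + 1)) = G'(x).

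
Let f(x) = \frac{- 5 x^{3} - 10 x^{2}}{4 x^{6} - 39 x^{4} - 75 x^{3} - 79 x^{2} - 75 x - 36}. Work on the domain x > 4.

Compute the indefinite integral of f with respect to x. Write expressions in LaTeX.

F(x) = - \frac{96 \log{\left(x - 4 \right)}}{2057} + \frac{\log{\left(x + 1 \right)}}{2} - \frac{12135 \log{\left(x + \frac{3}{2} \right)}}{20449} + \frac{805 \log{\left(x^{2} + 1 \right)}}{11492} - \frac{265 \operatorname{atan}{\left(x \right)}}{5746} + \frac{45}{286 x + 429} + C

The denominator factors as \left(x - 4\right) \left(x + 1\right) \left(2 x + 3\right)^{2} \left(x^{2} + 1\right); partial fractions split f into directly integrable pieces: \frac{5 \left(161 x - 53\right)}{5746 \left(x^{2} + 1\right)} - \frac{24270}{20449 \left(2 x + 3\right)} - \frac{90}{143 \left(2 x + 3\right)^{2}} + \frac{1}{2 \left(x + 1\right)} - \frac{96}{2057 \left(x - 4\right)}.
Check: d/dx[- \frac{96 \log{\left(x - 4 \right)}}{2057} + \frac{\log{\left(x + 1 \right)}}{2} - \frac{12135 \log{\left(x + \frac{3}{2} \right)}}{20449} + \frac{805 \log{\left(x^{2} + 1 \right)}}{11492} - \frac{265 \operatorname{atan}{\left(x \right)}}{5746} + \frac{45}{286 x + 429}] = \frac{- 5 x^{3} - 10 x^{2}}{4 x^{6} - 39 x^{4} - 75 x^{3} - 79 x^{2} - 75 x - 36} = f(x).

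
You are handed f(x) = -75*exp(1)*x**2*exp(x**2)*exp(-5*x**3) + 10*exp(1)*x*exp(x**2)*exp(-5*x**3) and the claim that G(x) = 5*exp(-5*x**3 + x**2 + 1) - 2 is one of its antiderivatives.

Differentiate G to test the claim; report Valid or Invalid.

d/dx[G] = -75*exp(1)*x**2*exp(x**2)*exp(-5*x**3) + 10*exp(1)*x*exp(x**2)*exp(-5*x**3)
This equals f(x) exactly, so the claim holds.

Valid - differentiating G returns exactly f.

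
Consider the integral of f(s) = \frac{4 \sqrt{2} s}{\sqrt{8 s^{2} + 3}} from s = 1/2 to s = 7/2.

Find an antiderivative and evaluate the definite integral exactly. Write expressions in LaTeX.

Antiderivative: F(s) = \sqrt{4 s^{2} + \frac{3}{2}}; value = - \frac{\sqrt{10}}{2} + \frac{\sqrt{202}}{2}

The substitution u = 4 s^{2} + \frac{3}{2} works: f is exactly (dF/du)*(du/ds) for that inner function.
F(s) = \sqrt{4 s^{2} + \frac{3}{2}} is an antiderivative of f.
Check: d/ds[\sqrt{4 s^{2} + \frac{3}{2}}] = \frac{4 \sqrt{2} s}{\sqrt{8 s^{2} + 3}} = f(s).
F(7/2) = \frac{\sqrt{202}}{2}; F(1/2) = \frac{\sqrt{10}}{2}.
Integral = F(7/2) - F(1/2) = - \frac{\sqrt{10}}{2} + \frac{\sqrt{202}}{2}.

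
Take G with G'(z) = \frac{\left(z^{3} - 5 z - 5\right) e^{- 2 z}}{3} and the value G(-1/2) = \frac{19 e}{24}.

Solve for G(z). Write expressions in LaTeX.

G(z) = \frac{\left(- 4 z^{3} - 6 z^{2} + 14 z + 27\right) e^{- 2 z}}{24}

G'(z) has the shape u'v + uv' for u = - \frac{z^{3}}{6} - \frac{z^{2}}{4} + \frac{7 z}{12} + \frac{9}{8} and v = e^{- 2 z} — it is the derivative of the product u*v.
A general antiderivative is \frac{\left(- 4 z^{3} - 6 z^{2} + 14 z + 27\right) e^{- 2 z}}{24} + C.
The condition gives C = \frac{19 e}{24} - (\frac{19 e}{24}) = 0.
So G(z) = \frac{\left(- 4 z^{3} - 6 z^{2} + 14 z + 27\right) e^{- 2 z}}{24}.
Check: d/dz[\frac{\left(- 4 z^{3} - 6 z^{2} + 14 z + 27\right) e^{- 2 z}}{24}] = \frac{\left(z^{3} - 5 z - 5\right) e^{- 2 z}}{3} = G'(z).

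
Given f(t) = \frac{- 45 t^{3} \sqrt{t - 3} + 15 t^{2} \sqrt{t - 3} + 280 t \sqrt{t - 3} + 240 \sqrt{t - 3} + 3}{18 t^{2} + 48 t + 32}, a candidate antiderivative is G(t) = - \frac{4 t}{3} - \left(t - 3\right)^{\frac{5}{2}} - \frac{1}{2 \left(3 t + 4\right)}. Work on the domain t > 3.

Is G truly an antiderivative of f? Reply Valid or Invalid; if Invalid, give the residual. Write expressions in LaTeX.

d/dt[G] = \frac{- 135 t^{3} \sqrt{t - 3} + 45 t^{2} \sqrt{t - 3} - 72 t^{2} + 840 t \sqrt{t - 3} - 192 t + 720 \sqrt{t - 3} - 119}{54 t^{2} + 144 t + 96}
d/dt[G] - f(t) = - \frac{4}{3} != 0.

Invalid: d/dt[G] - f = - \frac{4}{3}, which is not 0.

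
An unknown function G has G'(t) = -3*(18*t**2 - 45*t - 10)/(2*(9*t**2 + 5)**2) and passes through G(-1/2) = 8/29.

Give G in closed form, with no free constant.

G(t) = t/(3*t**2 + 5/3) + 1 - 5/(12*t**2 + 20/3)

Recognize the product-rule pattern: G'(t) = u'v + uv' with u = 1/(3*t**2 + 5/3), v = t - 5/4, so integration by parts undoes it.
A general antiderivative is (t - 5/4)/(3*t**2 + 5/3) + C.
The condition gives C = 8/29 - (-21/29) = 1.
So G(t) = t/(3*t**2 + 5/3) + 1 - 5/(12*t**2 + 20/3).
Check: d/dt[t/(3*t**2 + 5/3) + 1 - 5/(12*t**2 + 20/3)] = (-54*t**2 + 135*t + 30)/(162*t**4 + 180*t**2 + 50), which equals G'(t).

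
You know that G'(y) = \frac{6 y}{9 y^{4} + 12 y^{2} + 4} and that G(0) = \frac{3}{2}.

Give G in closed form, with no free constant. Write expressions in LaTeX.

G'(y) matches the chain-rule pattern g'(h)*h' with inner function h(y) = 2 y^{2} + \frac{4}{3}; substituting u = h(y) collapses the integral.
A general antiderivative is - \frac{2}{3 \left(2 y^{2} + \frac{4}{3}\right)} + C.
The condition gives C = \frac{3}{2} - (- \frac{1}{2}) = 2.
So G(y) = 2 - \frac{2}{3 \left(2 y^{2} + \frac{4}{3}\right)}.
Check: d/dy[2 - \frac{2}{3 \left(2 y^{2} + \frac{4}{3}\right)}] = \frac{6 y}{9 y^{4} + 12 y^{2} + 4} = G'(y).

G(y) = 2 - \frac{2}{3 \left(2 y^{2} + \frac{4}{3}\right)}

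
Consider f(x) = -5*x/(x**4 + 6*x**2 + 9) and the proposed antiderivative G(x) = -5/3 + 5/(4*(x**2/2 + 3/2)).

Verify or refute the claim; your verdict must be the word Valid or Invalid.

Valid: G'(x) = f(x).

d/dx[G] = -5*x/(x**4 + 6*x**2 + 9)
This equals f(x) exactly, so the claim holds.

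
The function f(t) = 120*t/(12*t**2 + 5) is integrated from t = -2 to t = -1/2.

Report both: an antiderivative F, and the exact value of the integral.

Antiderivative: F(t) = 5*log(4*t**2 + 5/3); value = -5*log(53/3) + 5*log(8/3)

f matches the chain-rule pattern g'(h)*h' with inner function h(t) = 4*t**2 + 5/3; substituting u = h(t) collapses the integral.
F(t) = 5*log(4*t**2 + 5/3) is an antiderivative of f.
Check: d/dt[5*log(4*t**2 + 5/3)] = 120*t/(12*t**2 + 5) = f(t).
F(-1/2) = 5*log(8/3); F(-2) = 5*log(53/3).
Integral = F(-1/2) - F(-2) = -5*log(53/3) + 5*log(8/3).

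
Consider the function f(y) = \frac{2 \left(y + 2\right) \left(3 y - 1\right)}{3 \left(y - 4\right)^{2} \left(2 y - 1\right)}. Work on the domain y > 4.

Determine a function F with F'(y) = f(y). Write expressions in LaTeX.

Factor the denominator (3 \left(y - 4\right)^{2} \left(2 y - 1\right)) and decompose: f = \frac{10}{147 \left(2 y - 1\right)} + \frac{142}{147 \left(y - 4\right)} + \frac{44}{7 \left(y - 4\right)^{2}}; each piece integrates to a log, atan, or power term.
Check: d/dy[\frac{142 \log{\left(y - 4 \right)}}{147} + \frac{5 \log{\left(y - \frac{1}{2} \right)}}{147} - \frac{44}{7 y - 28}] = \frac{6 y^{2} + 10 y - 4}{6 y^{3} - 51 y^{2} + 120 y - 48}, which equals f(y).

An antiderivative is F(y) = \frac{142 \log{\left(y - 4 \right)}}{147} + \frac{5 \log{\left(y - \frac{1}{2} \right)}}{147} - \frac{44}{7 y - 28}.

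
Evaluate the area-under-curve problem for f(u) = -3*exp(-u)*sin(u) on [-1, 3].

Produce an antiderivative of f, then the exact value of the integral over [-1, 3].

Antiderivative: F(u) = (3*sin(u) + 3*cos(u))*exp(-u)/2; value = -3*exp(1)*cos(1)/2 + 3*exp(-3)*cos(3)/2 + 3*exp(-3)*sin(3)/2 + 3*exp(1)*sin(1)/2

Differentiate the proposed F(u) back; it has to land on f(u) exactly.
F(u) = (3*sin(u) + 3*cos(u))*exp(-u)/2 is an antiderivative of f.
Check: d/du[(3*sin(u) + 3*cos(u))*exp(-u)/2] = -3*exp(-u)*sin(u) = f(u).
F(3) = 3*exp(-3)*cos(3)/2 + 3*exp(-3)*sin(3)/2; F(-1) = -3*exp(1)*sin(1)/2 + 3*exp(1)*cos(1)/2.
Integral = F(3) - F(-1) = -3*exp(1)*cos(1)/2 + 3*exp(-3)*cos(3)/2 + 3*exp(-3)*sin(3)/2 + 3*exp(1)*sin(1)/2.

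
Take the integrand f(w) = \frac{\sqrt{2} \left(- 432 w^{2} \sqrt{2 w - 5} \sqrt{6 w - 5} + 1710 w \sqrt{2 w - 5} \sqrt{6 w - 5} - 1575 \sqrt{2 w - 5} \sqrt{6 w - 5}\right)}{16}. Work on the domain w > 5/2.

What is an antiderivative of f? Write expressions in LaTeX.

Recognize the product-rule pattern: f = u'v + uv' with u = - \frac{9 \left(2 w - 5\right)^{\frac{5}{2}}}{8}, v = \left(3 w - \frac{5}{2}\right)^{\frac{3}{2}}, so integration by parts undoes it.
Check: d/dw[- \frac{9 \sqrt{2} \left(2 w - 5\right)^{\frac{5}{2}} \left(6 w - 5\right)^{\frac{3}{2}}}{32}] = - 27 \sqrt{2} w^{2} \sqrt{2 w - 5} \sqrt{6 w - 5} + \frac{855 \sqrt{2} w \sqrt{2 w - 5} \sqrt{6 w - 5}}{8} - \frac{1575 \sqrt{2} \sqrt{2 w - 5} \sqrt{6 w - 5}}{16}, which equals f(w).

An antiderivative is F(w) = - \frac{9 \sqrt{2} \left(2 w - 5\right)^{\frac{5}{2}} \left(6 w - 5\right)^{\frac{3}{2}}}{32}.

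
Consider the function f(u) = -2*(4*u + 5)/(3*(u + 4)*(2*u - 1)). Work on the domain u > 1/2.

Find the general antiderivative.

F(u) = -14*log(u - 1/2)/27 - 22*log(u + 4)/27 + C

The denominator factors as 3*(u + 4)*(2*u - 1); partial fractions split f into directly integrable pieces: -28/(27*(2*u - 1)) - 22/(27*(u + 4)).
Check: d/du[-14*log(u - 1/2)/27 - 22*log(u + 4)/27] = (-8*u - 10)/(6*u**2 + 21*u - 12), which equals f(u).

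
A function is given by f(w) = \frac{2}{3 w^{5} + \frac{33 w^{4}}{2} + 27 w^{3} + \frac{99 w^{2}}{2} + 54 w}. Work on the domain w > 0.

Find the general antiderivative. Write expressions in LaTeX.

F(w) = \frac{\log{\left(w \right)}}{27} - \frac{32 \log{\left(w + \frac{3}{2} \right)}}{945} + \frac{\log{\left(w + 4 \right)}}{285} - \frac{4 \log{\left(w^{2} + 3 \right)}}{1197} - \frac{44 \sqrt{3} \operatorname{atan}{\left(\frac{\sqrt{3} w}{3} \right)}}{3591} + C

Factor the denominator (3 w \left(w + 4\right) \left(2 w + 3\right) \left(w^{2} + 3\right)) and decompose: f = - \frac{4 \left(2 w + 11\right)}{1197 \left(w^{2} + 3\right)} - \frac{64}{945 \left(2 w + 3\right)} + \frac{1}{285 \left(w + 4\right)} + \frac{1}{27 w}; each piece integrates to a log, atan, or power term.
Check: d/dw[\frac{\log{\left(w \right)}}{27} - \frac{32 \log{\left(w + \frac{3}{2} \right)}}{945} + \frac{\log{\left(w + 4 \right)}}{285} - \frac{4 \log{\left(w^{2} + 3 \right)}}{1197} - \frac{44 \sqrt{3} \operatorname{atan}{\left(\frac{\sqrt{3} w}{3} \right)}}{3591}] = \frac{4}{6 w^{5} + 33 w^{4} + 54 w^{3} + 99 w^{2} + 108 w}, which equals f(w).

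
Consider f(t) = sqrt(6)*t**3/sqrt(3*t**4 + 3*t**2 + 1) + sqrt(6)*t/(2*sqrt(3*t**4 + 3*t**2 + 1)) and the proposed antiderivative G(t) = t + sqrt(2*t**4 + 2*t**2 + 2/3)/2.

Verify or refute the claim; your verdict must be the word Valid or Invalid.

Invalid: d/dt[G] - f = 1, which is not 0.

d/dt[G] = (2*sqrt(6)*t**3 + sqrt(6)*t + 2*sqrt(3*t**4 + 3*t**2 + 1))/(2*sqrt(3*t**4 + 3*t**2 + 1))
d/dt[G] - f(t) = 1 != 0.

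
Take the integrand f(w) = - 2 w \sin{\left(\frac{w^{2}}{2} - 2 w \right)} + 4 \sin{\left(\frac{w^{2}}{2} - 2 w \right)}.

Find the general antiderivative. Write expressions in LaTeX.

F(w) = 2 \cos{\left(\frac{w^{2}}{2} - 2 w \right)} + C

f matches the chain-rule pattern g'(h)*h' with inner function h(w) = \frac{w^{2}}{2} - 2 w; substituting u = h(w) collapses the integral.
Check: d/dw[2 \cos{\left(\frac{w^{2}}{2} - 2 w \right)}] = - 2 w \sin{\left(\frac{w^{2}}{2} - 2 w \right)} + 4 \sin{\left(\frac{w^{2}}{2} - 2 w \right)} = f(w).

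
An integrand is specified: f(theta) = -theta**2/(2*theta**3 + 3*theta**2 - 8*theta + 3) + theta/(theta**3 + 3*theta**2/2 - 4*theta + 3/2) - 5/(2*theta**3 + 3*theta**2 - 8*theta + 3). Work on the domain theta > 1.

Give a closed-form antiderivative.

The denominator factors as (theta - 1)*(theta + 3)*(2*theta - 1); partial fractions split f into directly integrable pieces: 17/(7*(2*theta - 1)) - 5/(7*(theta + 3)) - 1/(theta - 1).
Check: d/dtheta[-log(theta - 1) + 17*log(theta - 1/2)/14 - 5*log(theta + 3)/7] = (-theta**2 + 2*theta - 5)/(2*theta**3 + 3*theta**2 - 8*theta + 3), which equals f(theta).

An antiderivative is F(theta) = -log(theta - 1) + 17*log(theta - 1/2)/14 - 5*log(theta + 3)/7.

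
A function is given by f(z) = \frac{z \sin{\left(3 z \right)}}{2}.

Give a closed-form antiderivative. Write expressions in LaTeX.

Since d/dz undoes antidifferentiation here, F'(z) = f(z) is required of F(z).
Check: d/dz[- \frac{z \cos{\left(3 z \right)}}{6} + \frac{\sin{\left(3 z \right)}}{18}] = \frac{z \sin{\left(3 z \right)}}{2} = f(z).

An antiderivative is F(z) = - \frac{z \cos{\left(3 z \right)}}{6} + \frac{\sin{\left(3 z \right)}}{18}.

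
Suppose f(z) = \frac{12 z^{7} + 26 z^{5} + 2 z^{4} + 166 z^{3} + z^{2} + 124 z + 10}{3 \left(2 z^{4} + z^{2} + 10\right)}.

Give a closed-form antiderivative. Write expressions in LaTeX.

Check any antiderivative F(z) by computing F'(z) and comparing it with f(z).
Check: d/dz[\frac{3 z^{4} + 10 z^{2} + 2 z + 24 \log{\left(z^{4} + \frac{z^{2}}{2} + 5 \right)} + 24}{6}] = \frac{12 z^{7} + 26 z^{5} + 2 z^{4} + 166 z^{3} + z^{2} + 124 z + 10}{6 z^{4} + 3 z^{2} + 30}, which equals f(z).

An antiderivative is F(z) = \frac{3 z^{4} + 10 z^{2} + 2 z + 24 \log{\left(z^{4} + \frac{z^{2}}{2} + 5 \right)} + 24}{6}.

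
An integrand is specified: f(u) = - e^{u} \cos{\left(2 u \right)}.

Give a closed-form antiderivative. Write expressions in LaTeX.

For F(u) to be correct the identity F'(u) - f(u) = 0 must hold.
Check: d/du[- \frac{2 e^{u} \sin{\left(2 u \right)}}{5} - \frac{e^{u} \cos{\left(2 u \right)}}{5}] = - e^{u} \cos{\left(2 u \right)} = f(u).

An antiderivative is F(u) = - \frac{2 e^{u} \sin{\left(2 u \right)}}{5} - \frac{e^{u} \cos{\left(2 u \right)}}{5}.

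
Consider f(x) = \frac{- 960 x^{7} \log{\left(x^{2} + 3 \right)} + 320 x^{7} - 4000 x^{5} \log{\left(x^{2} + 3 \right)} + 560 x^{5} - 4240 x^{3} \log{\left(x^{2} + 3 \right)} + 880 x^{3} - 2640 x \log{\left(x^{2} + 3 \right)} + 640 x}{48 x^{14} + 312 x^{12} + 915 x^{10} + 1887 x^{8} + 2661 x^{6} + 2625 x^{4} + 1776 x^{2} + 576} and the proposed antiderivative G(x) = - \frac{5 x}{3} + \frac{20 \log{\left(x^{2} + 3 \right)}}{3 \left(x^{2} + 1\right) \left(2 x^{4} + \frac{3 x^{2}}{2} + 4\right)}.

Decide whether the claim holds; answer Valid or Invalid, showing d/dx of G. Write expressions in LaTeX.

d/dx[G] = \frac{- 80 x^{14} - 520 x^{12} - 1525 x^{10} - 3145 x^{8} - 960 x^{7} \log{\left(x^{2} + 3 \right)} + 320 x^{7} - 4435 x^{6} - 4000 x^{5} \log{\left(x^{2} + 3 \right)} + 560 x^{5} - 4375 x^{4} - 4240 x^{3} \log{\left(x^{2} + 3 \right)} + 880 x^{3} - 2960 x^{2} - 2640 x \log{\left(x^{2} + 3 \right)} + 640 x - 960}{48 x^{14} + 312 x^{12} + 915 x^{10} + 1887 x^{8} + 2661 x^{6} + 2625 x^{4} + 1776 x^{2} + 576}
d/dx[G] - f(x) = - \frac{5}{3} != 0.

Invalid: d/dx[G] - f = - \frac{5}{3}, which is not 0.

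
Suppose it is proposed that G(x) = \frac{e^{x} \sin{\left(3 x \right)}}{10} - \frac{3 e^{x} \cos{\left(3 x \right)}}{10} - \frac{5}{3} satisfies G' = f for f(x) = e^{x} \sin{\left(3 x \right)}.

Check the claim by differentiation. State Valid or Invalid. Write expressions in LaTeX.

d/dx[G] = e^{x} \sin{\left(3 x \right)}
This equals f(x) exactly, so the claim holds.

Valid - the claim checks out under differentiation.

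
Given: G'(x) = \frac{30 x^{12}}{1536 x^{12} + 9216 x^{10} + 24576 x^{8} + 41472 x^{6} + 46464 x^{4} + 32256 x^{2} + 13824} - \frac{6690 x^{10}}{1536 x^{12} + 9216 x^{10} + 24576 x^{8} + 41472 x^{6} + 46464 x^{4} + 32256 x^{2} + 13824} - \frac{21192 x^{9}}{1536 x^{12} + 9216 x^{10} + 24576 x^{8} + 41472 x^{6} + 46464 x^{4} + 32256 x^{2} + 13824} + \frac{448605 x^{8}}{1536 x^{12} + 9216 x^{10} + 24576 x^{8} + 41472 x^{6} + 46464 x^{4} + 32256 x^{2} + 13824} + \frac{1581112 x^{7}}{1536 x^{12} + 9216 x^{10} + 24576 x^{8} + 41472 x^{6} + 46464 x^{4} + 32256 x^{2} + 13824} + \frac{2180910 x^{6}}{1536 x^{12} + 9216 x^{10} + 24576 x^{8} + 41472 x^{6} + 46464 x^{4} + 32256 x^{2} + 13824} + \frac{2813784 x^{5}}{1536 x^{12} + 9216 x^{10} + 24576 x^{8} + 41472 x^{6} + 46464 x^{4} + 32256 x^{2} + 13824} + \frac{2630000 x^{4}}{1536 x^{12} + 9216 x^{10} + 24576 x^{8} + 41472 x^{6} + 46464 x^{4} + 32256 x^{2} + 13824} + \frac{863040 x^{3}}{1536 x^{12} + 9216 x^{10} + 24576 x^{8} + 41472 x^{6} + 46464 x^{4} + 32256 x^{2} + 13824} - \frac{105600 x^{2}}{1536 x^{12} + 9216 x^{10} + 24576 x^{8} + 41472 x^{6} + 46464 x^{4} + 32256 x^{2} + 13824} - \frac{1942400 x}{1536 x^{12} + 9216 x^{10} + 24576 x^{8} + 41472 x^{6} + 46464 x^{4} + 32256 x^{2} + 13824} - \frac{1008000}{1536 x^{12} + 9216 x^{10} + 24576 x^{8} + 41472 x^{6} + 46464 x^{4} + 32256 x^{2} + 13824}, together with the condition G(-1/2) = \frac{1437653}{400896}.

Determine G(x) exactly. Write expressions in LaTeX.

G(x) = \frac{15 x^{7} - 446 x^{6} + 3480 x^{5} + 3960 x^{4} - 71200 x^{3} - 199200 x^{2} - 168000 x - 32000}{768 x^{6} + 2304 x^{4} + 2688 x^{2} + 2304}

Integrate term by term and add the pieces.
A general antiderivative is - \frac{3 \left(\frac{5 x}{2} + \frac{2}{3}\right) \left(- \frac{x^{2}}{4} + \frac{5 x}{2} + 5\right)^{3}}{2 \left(\frac{3 x^{2}}{2} + 3\right) \left(2 x^{4} + 2 x^{2} + 3\right)} + C.
The condition gives C = \frac{1437653}{400896} - (\frac{1437653}{400896}) = 0.
So G(x) = \frac{15 x^{7} - 446 x^{6} + 3480 x^{5} + 3960 x^{4} - 71200 x^{3} - 199200 x^{2} - 168000 x - 32000}{768 x^{6} + 2304 x^{4} + 2688 x^{2} + 2304}.
Check: d/dx[\frac{15 x^{7} - 446 x^{6} + 3480 x^{5} + 3960 x^{4} - 71200 x^{3} - 199200 x^{2} - 168000 x - 32000}{768 x^{6} + 2304 x^{4} + 2688 x^{2} + 2304}] = \frac{30 x^{12} - 6690 x^{10} - 21192 x^{9} + 448605 x^{8} + 1581112 x^{7} + 2180910 x^{6} + 2813784 x^{5} + 2630000 x^{4} + 863040 x^{3} - 105600 x^{2} - 1942400 x - 1008000}{1536 x^{12} + 9216 x^{10} + 24576 x^{8} + 41472 x^{6} + 46464 x^{4} + 32256 x^{2} + 13824}, which equals G'(x).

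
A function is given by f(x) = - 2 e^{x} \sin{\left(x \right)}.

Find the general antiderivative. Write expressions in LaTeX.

F(x) = \left(- \sin{\left(x \right)} + \cos{\left(x \right)}\right) e^{x} + C

A first test for any F(x): its x-derivative must equal f(x) identically.
Check: d/dx[\left(- \sin{\left(x \right)} + \cos{\left(x \right)}\right) e^{x}] = - 2 e^{x} \sin{\left(x \right)} = f(x).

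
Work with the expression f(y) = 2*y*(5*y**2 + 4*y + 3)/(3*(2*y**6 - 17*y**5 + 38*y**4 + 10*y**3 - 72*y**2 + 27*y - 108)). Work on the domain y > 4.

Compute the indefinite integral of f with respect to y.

F(y) = (42120*(y - 3)*log(y - 4) - 42874*(y - 3)*log(y - 3) + 340*(y - 3)*log(y + 3/2) + 207*(y - 3)*log(y**2 + 1) + 432*(y - 3)*atan(y) + 39780)/(29835*(y - 3)) + C

Factor the denominator (3*(y - 4)*(y - 3)**2*(2*y + 3)*(y**2 + 1)) and decompose: f = 2*(23*y + 24)/(3315*(y**2 + 1)) + 8/(351*(2*y + 3)) - 194/(135*(y - 3)) - 4/(3*(y - 3)**2) + 24/(17*(y - 4)); each piece integrates to a log, atan, or power term.
Check: d/dy[(42120*(y - 3)*log(y - 4) - 42874*(y - 3)*log(y - 3) + 340*(y - 3)*log(y + 3/2) + 207*(y - 3)*log(y**2 + 1) + 432*(y - 3)*atan(y) + 39780)/(29835*(y - 3))] = (10*y**3 + 8*y**2 + 6*y)/(6*y**6 - 51*y**5 + 114*y**4 + 30*y**3 - 216*y**2 + 81*y - 324), which equals f(y).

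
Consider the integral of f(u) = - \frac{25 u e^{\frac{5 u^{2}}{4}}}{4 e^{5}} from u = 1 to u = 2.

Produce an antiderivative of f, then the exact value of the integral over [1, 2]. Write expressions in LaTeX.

f matches the chain-rule pattern g'(h)*h' with inner function h(u) = \frac{5 u^{2}}{4} - 5; substituting w = h(u) collapses the integral.
F(u) = - \frac{5 e^{\frac{5 u^{2}}{4} - 5}}{2} is an antiderivative of f.
Check: d/du[- \frac{5 e^{\frac{5 u^{2}}{4} - 5}}{2}] = - \frac{25 u e^{\frac{5 u^{2}}{4}}}{4 e^{5}} = f(u).
F(2) = - \frac{5}{2}; F(1) = - \frac{5}{2 e^{\frac{15}{4}}}.
Integral = F(2) - F(1) = - \frac{5}{2} + \frac{5}{2 e^{\frac{15}{4}}}.

Antiderivative: F(u) = - \frac{5 e^{\frac{5 u^{2}}{4} - 5}}{2}; value = - \frac{5}{2} + \frac{5}{2 e^{\frac{15}{4}}}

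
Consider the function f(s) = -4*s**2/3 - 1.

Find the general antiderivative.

Recover f(s) by differentiating a candidate F(s); any mismatch rules it out.
Check: d/ds[s*(-4*s**2 - 9)/9] = -4*s**2/3 - 1 = f(s).

F(s) = s*(-4*s**2 - 9)/9 + C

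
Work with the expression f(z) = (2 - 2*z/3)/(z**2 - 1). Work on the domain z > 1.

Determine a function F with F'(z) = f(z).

An antiderivative is F(z) = 2*log(z - 1)/3 - 4*log(z + 1)/3.

The denominator factors as 3*(z - 1)*(z + 1); partial fractions split f into directly integrable pieces: -4/(3*(z + 1)) + 2/(3*(z - 1)).
Check: d/dz[2*log(z - 1)/3 - 4*log(z + 1)/3] = (6 - 2*z)/(3*z**2 - 3), which equals f(z).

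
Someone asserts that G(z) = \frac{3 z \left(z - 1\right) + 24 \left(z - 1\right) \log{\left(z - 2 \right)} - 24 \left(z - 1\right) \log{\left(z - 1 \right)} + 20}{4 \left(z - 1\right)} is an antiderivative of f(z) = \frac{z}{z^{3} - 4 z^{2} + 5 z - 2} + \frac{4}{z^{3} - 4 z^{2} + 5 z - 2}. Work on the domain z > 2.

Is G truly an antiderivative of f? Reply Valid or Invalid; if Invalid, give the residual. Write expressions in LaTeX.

Invalid: d/dz[G] - f = \frac{3}{4}, which is not 0.

d/dz[G] = \frac{3 z^{3} - 12 z^{2} + 19 z + 10}{4 z^{3} - 16 z^{2} + 20 z - 8}
d/dz[G] - f(z) = \frac{3}{4} != 0.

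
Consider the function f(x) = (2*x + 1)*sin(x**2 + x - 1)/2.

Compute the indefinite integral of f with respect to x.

F(x) = -cos(x**2 + x - 1)/2 + C

The substitution u = x**2 + x - 1 works: f is exactly (dF/du)*(du/dx) for that inner function.
Check: d/dx[-cos(x**2 + x - 1)/2] = x*sin(x**2 + x - 1) + sin(x**2 + x - 1)/2, which equals f(x).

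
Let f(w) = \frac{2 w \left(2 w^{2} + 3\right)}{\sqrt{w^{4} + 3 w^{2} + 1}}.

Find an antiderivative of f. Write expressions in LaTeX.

The substitution u = w^{4} + 3 w^{2} + 1 works: f is exactly (dF/du)*(du/dw) for that inner function.
Check: d/dw[2 \sqrt{w^{4} + 3 w^{2} + 1}] = \frac{4 w^{3} + 6 w}{\sqrt{w^{4} + 3 w^{2} + 1}}, which equals f(w).

An antiderivative is F(w) = 2 \sqrt{w^{4} + 3 w^{2} + 1}.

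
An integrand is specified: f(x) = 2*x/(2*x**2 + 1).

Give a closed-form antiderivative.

The substitution u = 4*x**2 + 2 works: f is exactly (dF/du)*(du/dx) for that inner function.
Check: d/dx[log(4*x**2 + 2)/2] = 2*x/(2*x**2 + 1) = f(x).

An antiderivative is F(x) = log(4*x**2 + 2)/2.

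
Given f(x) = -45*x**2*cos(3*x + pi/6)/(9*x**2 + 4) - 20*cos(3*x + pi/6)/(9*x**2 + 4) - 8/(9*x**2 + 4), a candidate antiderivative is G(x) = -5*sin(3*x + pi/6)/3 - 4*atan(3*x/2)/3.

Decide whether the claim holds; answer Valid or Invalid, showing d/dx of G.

Valid - the claim checks out under differentiation.

d/dx[G] = (-45*x**2*cos(3*x + pi/6) - 20*cos(3*x + pi/6) - 8)/(9*x**2 + 4)
This equals f(x) exactly, so the claim holds.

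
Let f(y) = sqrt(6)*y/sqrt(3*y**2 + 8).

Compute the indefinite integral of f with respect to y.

F(y) = sqrt(6)*sqrt(3*y**2 + 8)/3 + C

The substitution u = y**2/2 + 4/3 works: f is exactly (dF/du)*(du/dy) for that inner function.
Check: d/dy[sqrt(6)*sqrt(3*y**2 + 8)/3] = sqrt(6)*y/sqrt(3*y**2 + 8) = f(y).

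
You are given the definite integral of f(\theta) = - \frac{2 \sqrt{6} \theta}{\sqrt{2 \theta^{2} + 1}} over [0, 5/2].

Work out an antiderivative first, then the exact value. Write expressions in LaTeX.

Antiderivative: F(\theta) = - \sqrt{6} \sqrt{2 \theta^{2} + 1}; value = -9 + \sqrt{6}

The substitution u = 3 \theta^{2} + \frac{3}{2} works: f is exactly (dF/du)*(du/d\theta) for that inner function.
F(\theta) = - \sqrt{6} \sqrt{2 \theta^{2} + 1} is an antiderivative of f.
Check: d/d\theta[- \sqrt{6} \sqrt{2 \theta^{2} + 1}] = - \frac{2 \sqrt{6} \theta}{\sqrt{2 \theta^{2} + 1}} = f(\theta).
F(5/2) = -9; F(0) = - \sqrt{6}.
Integral = F(5/2) - F(0) = -9 + \sqrt{6}.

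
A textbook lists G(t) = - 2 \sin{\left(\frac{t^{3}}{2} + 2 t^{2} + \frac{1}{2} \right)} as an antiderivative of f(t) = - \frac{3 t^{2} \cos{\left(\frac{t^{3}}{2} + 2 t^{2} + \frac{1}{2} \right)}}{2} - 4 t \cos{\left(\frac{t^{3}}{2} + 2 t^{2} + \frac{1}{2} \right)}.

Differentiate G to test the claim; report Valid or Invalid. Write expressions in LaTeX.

d/dt[G] = - 3 t^{2} \cos{\left(\frac{t^{3}}{2} + 2 t^{2} + \frac{1}{2} \right)} - 8 t \cos{\left(\frac{t^{3}}{2} + 2 t^{2} + \frac{1}{2} \right)}
d/dt[G] - f(t) = - \frac{3 t^{2} \cos{\left(\frac{t^{3}}{2} + 2 t^{2} + \frac{1}{2} \right)}}{2} - 4 t \cos{\left(\frac{t^{3}}{2} + 2 t^{2} + \frac{1}{2} \right)} != 0.

Invalid: d/dt[G] - f = - \frac{3 t^{2} \cos{\left(\frac{t^{3}}{2} + 2 t^{2} + \frac{1}{2} \right)}}{2} - 4 t \cos{\left(\frac{t^{3}}{2} + 2 t^{2} + \frac{1}{2} \right)}, which is not 0.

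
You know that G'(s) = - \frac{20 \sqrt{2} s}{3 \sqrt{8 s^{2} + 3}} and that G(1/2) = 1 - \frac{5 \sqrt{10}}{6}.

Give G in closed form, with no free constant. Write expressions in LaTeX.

G(s) = - \frac{5 \sqrt{2} \sqrt{8 s^{2} + 3} - 6}{6}

The substitution u = 4 s^{2} + \frac{3}{2} works: G'(s) is exactly (dG/du)*(du/ds) for that inner function.
A general antiderivative is - \frac{5 \sqrt{4 s^{2} + \frac{3}{2}}}{3} + C.
The condition gives C = 1 - \frac{5 \sqrt{10}}{6} - (- \frac{5 \sqrt{10}}{6}) = 1.
So G(s) = - \frac{5 \sqrt{2} \sqrt{8 s^{2} + 3} - 6}{6}.
Check: d/ds[- \frac{5 \sqrt{2} \sqrt{8 s^{2} + 3} - 6}{6}] = - \frac{20 \sqrt{2} s}{3 \sqrt{8 s^{2} + 3}} = G'(s).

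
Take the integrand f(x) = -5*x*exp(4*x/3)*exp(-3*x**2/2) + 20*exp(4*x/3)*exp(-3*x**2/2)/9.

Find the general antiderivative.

F(x) = 5*exp(-3*x**2/2 + 4*x/3)/3 + C

f matches the chain-rule pattern g'(h)*h' with inner function h(x) = -3*x**2/2 + 4*x/3; substituting u = h(x) collapses the integral.
Check: d/dx[5*exp(-3*x**2/2 + 4*x/3)/3] = -5*x*exp(4*x/3)*exp(-3*x**2/2) + 20*exp(4*x/3)*exp(-3*x**2/2)/9 = f(x).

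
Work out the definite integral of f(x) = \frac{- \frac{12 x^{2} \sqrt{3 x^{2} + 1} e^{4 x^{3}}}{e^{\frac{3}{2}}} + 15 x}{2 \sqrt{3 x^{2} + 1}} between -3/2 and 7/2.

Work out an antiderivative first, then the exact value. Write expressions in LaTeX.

Antiderivative: F(x) = \frac{5 \sqrt{3 x^{2} + 1}}{2} - \frac{e^{4 x^{3}}}{2 e^{\frac{3}{2}}}; value = - \frac{e^{170}}{2} - \frac{5 \sqrt{31}}{4} + \frac{1}{2 e^{15}} + \frac{5 \sqrt{151}}{4}

A first test for any F(x): its x-derivative must equal f(x) identically.
F(x) = \frac{5 \sqrt{3 x^{2} + 1}}{2} - \frac{e^{4 x^{3}}}{2 e^{\frac{3}{2}}} is an antiderivative of f.
Check: d/dx[\frac{5 \sqrt{3 x^{2} + 1}}{2} - \frac{e^{4 x^{3}}}{2 e^{\frac{3}{2}}}] = \frac{- 12 x^{2} \sqrt{3 x^{2} + 1} e^{4 x^{3}} + 15 x e^{\frac{3}{2}}}{2 \sqrt{3 x^{2} + 1} e^{\frac{3}{2}}}, which equals f(x).
F(7/2) = - \frac{e^{170}}{2} + \frac{5 \sqrt{151}}{4}; F(-3/2) = - \frac{1}{2 e^{15}} + \frac{5 \sqrt{31}}{4}.
Integral = F(7/2) - F(-3/2) = - \frac{e^{170}}{2} - \frac{5 \sqrt{31}}{4} + \frac{1}{2 e^{15}} + \frac{5 \sqrt{151}}{4}.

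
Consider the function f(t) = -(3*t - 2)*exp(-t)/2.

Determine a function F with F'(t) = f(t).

An antiderivative is F(t) = 3*t*exp(-t)/2 + exp(-t)/2.

Recognize the product-rule pattern: f = u'v + uv' with u = 3*t/2 + 1/2, v = exp(-t), so integration by parts undoes it.
Check: d/dt[3*t*exp(-t)/2 + exp(-t)/2] = (2 - 3*t)*exp(-t)/2, which equals f(t).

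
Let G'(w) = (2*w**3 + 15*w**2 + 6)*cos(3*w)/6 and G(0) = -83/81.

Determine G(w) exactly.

G(w) = (18*w**3*sin(3*w) + 135*w**2*sin(3*w) + 18*w**2*cos(3*w) - 12*w*sin(3*w) + 90*w*cos(3*w) + 24*sin(3*w) - 4*cos(3*w) - 162)/162

A candidate passes only if d/dw[G] lands on the given G'(w) exactly.
A general antiderivative is w**3*sin(3*w)/9 + 5*w**2*sin(3*w)/6 + w**2*cos(3*w)/9 - 2*w*sin(3*w)/27 + 5*w*cos(3*w)/9 + 4*sin(3*w)/27 - 2*cos(3*w)/81 + C.
The condition gives C = -83/81 - (-2/81) = -1.
So G(w) = (18*w**3*sin(3*w) + 135*w**2*sin(3*w) + 18*w**2*cos(3*w) - 12*w*sin(3*w) + 90*w*cos(3*w) + 24*sin(3*w) - 4*cos(3*w) - 162)/162.
Check: d/dw[(18*w**3*sin(3*w) + 135*w**2*sin(3*w) + 18*w**2*cos(3*w) - 12*w*sin(3*w) + 90*w*cos(3*w) + 24*sin(3*w) - 4*cos(3*w) - 162)/162] = w**3*cos(3*w)/3 + 5*w**2*cos(3*w)/2 + cos(3*w), which equals G'(w).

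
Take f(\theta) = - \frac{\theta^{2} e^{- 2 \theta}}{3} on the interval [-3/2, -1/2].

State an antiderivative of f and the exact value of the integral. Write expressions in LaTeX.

Recognize the product-rule pattern: f = u'v + uv' with u = \frac{\theta^{2}}{6} + \frac{\theta}{6} + \frac{1}{12}, v = e^{- 2 \theta}, so integration by parts undoes it.
F(\theta) = \frac{\left(2 \theta^{2} + 2 \theta + 1\right) e^{- 2 \theta}}{12} is an antiderivative of f.
Check: d/d\theta[\frac{\left(2 \theta^{2} + 2 \theta + 1\right) e^{- 2 \theta}}{12}] = - \frac{\theta^{2} e^{- 2 \theta}}{3} = f(\theta).
F(-1/2) = \frac{e}{24}; F(-3/2) = \frac{5 e^{3}}{24}.
Integral = F(-1/2) - F(-3/2) = - \frac{5 e^{3}}{24} + \frac{e}{24}.

Antiderivative: F(\theta) = \frac{\left(2 \theta^{2} + 2 \theta + 1\right) e^{- 2 \theta}}{12}; value = - \frac{5 e^{3}}{24} + \frac{e}{24}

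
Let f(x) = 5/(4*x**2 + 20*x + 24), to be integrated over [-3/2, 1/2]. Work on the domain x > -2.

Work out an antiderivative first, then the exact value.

Factor the denominator (4*(x + 2)*(x + 3)) and decompose: f = -5/(4*(x + 3)) + 5/(4*(x + 2)); each piece integrates to a log, atan, or power term.
F(x) = 5*(log(x + 2) - log(x + 3))/4 is an antiderivative of f.
Check: d/dx[5*(log(x + 2) - log(x + 3))/4] = 5/(4*x**2 + 20*x + 24) = f(x).
F(1/2) = -5*log(7/2)/4 + 5*log(5/2)/4; F(-3/2) = -5*log(2)/4 - 5*log(3/2)/4.
Integral = F(1/2) - F(-3/2) = -5*log(7/2)/4 + 5*log(3/2)/4 + 5*log(2)/4 + 5*log(5/2)/4.

Antiderivative: F(x) = 5*(log(x + 2) - log(x + 3))/4; value = -5*log(7/2)/4 + 5*log(3/2)/4 + 5*log(2)/4 + 5*log(5/2)/4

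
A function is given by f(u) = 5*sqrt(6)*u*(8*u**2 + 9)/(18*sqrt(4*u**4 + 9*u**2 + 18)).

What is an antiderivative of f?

The substitution w = 2*u**4/3 + 3*u**2/2 + 3 works: f is exactly (dF/dw)*(dw/du) for that inner function.
Check: d/du[5*sqrt(2*u**4/3 + 3*u**2/2 + 3)/3] = (40*sqrt(6)*u**3 + 45*sqrt(6)*u)/(18*sqrt(4*u**4 + 9*u**2 + 18)), which equals f(u).

An antiderivative is F(u) = 5*sqrt(2*u**4/3 + 3*u**2/2 + 3)/3.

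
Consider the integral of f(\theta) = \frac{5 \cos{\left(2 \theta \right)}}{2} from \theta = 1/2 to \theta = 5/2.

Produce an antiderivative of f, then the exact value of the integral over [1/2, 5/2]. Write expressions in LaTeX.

A first test for any F(\theta): its \theta-derivative must equal f(\theta) identically.
F(\theta) = \frac{5 \sin{\left(2 \theta \right)}}{4} is an antiderivative of f.
Check: d/d\theta[\frac{5 \sin{\left(2 \theta \right)}}{4}] = \frac{5 \cos{\left(2 \theta \right)}}{2} = f(\theta).
F(5/2) = \frac{5 \sin{\left(5 \right)}}{4}; F(1/2) = \frac{5 \sin{\left(1 \right)}}{4}.
Integral = F(5/2) - F(1/2) = \frac{5 \sin{\left(5 \right)}}{4} - \frac{5 \sin{\left(1 \right)}}{4}.

Antiderivative: F(\theta) = \frac{5 \sin{\left(2 \theta \right)}}{4}; value = \frac{5 \sin{\left(5 \right)}}{4} - \frac{5 \sin{\left(1 \right)}}{4}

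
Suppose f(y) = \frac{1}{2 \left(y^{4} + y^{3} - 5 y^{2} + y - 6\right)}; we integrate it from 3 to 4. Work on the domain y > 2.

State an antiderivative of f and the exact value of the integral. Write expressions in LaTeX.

The denominator factors as 2 \left(y - 2\right) \left(y + 3\right) \left(y^{2} + 1\right); partial fractions split f into directly integrable pieces: - \frac{y + 7}{100 \left(y^{2} + 1\right)} - \frac{1}{100 \left(y + 3\right)} + \frac{1}{50 \left(y - 2\right)}.
F(y) = \frac{\log{\left(y - 2 \right)}}{50} - \frac{\log{\left(y + 3 \right)}}{100} - \frac{\log{\left(y^{2} + 1 \right)}}{200} - \frac{7 \operatorname{atan}{\left(y \right)}}{100} is an antiderivative of f.
Check: d/dy[\frac{\log{\left(y - 2 \right)}}{50} - \frac{\log{\left(y + 3 \right)}}{100} - \frac{\log{\left(y^{2} + 1 \right)}}{200} - \frac{7 \operatorname{atan}{\left(y \right)}}{100}] = \frac{1}{2 y^{4} + 2 y^{3} - 10 y^{2} + 2 y - 12}, which equals f(y).
F(4) = - \frac{7 \operatorname{atan}{\left(4 \right)}}{100} - \frac{\log{\left(7 \right)}}{100} - \frac{\log{\left(17 \right)}}{200} + \frac{\log{\left(2 \right)}}{50}; F(3) = - \frac{7 \operatorname{atan}{\left(3 \right)}}{100} - \frac{\log{\left(6 \right)}}{100} - \frac{\log{\left(10 \right)}}{200}.
Integral = F(4) - F(3) = - \frac{7 \operatorname{atan}{\left(4 \right)}}{100} - \frac{\log{\left(7 \right)}}{100} - \frac{\log{\left(17 \right)}}{200} + \frac{\log{\left(10 \right)}}{200} + \frac{\log{\left(2 \right)}}{50} + \frac{\log{\left(6 \right)}}{100} + \frac{7 \operatorname{atan}{\left(3 \right)}}{100}.

Antiderivative: F(y) = \frac{\log{\left(y - 2 \right)}}{50} - \frac{\log{\left(y + 3 \right)}}{100} - \frac{\log{\left(y^{2} + 1 \right)}}{200} - \frac{7 \operatorname{atan}{\left(y \right)}}{100}; value = - \frac{7 \operatorname{atan}{\left(4 \right)}}{100} - \frac{\log{\left(7 \right)}}{100} - \frac{\log{\left(17 \right)}}{200} + \frac{\log{\left(10 \right)}}{200} + \frac{\log{\left(2 \right)}}{50} + \frac{\log{\left(6 \right)}}{100} + \frac{7 \operatorname{atan}{\left(3 \right)}}{100}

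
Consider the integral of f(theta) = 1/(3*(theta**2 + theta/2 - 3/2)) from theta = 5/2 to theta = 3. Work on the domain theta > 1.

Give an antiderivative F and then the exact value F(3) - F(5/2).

The denominator factors as 3*(theta - 1)*(2*theta + 3); partial fractions split f into directly integrable pieces: -4/(15*(2*theta + 3)) + 2/(15*(theta - 1)).
F(theta) = -2*(-log(theta - 1) + log(theta + 3/2))/15 is an antiderivative of f.
Check: d/dtheta[-2*(-log(theta - 1) + log(theta + 3/2))/15] = 2/(6*theta**2 + 3*theta - 9), which equals f(theta).
F(3) = -2*log(9/2)/15 + 2*log(2)/15; F(5/2) = -2*log(4)/15 + 2*log(3/2)/15.
Integral = F(3) - F(5/2) = -2*log(9/2)/15 - 2*log(3/2)/15 + 2*log(2)/15 + 2*log(4)/15.

Antiderivative: F(theta) = -2*(-log(theta - 1) + log(theta + 3/2))/15; value = -2*log(9/2)/15 - 2*log(3/2)/15 + 2*log(2)/15 + 2*log(4)/15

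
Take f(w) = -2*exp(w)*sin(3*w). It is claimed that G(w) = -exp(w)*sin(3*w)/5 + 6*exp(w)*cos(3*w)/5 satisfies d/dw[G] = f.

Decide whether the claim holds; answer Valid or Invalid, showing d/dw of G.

Invalid: d/dw[G] - f = -9*exp(w)*sin(3*w)/5 + 3*exp(w)*cos(3*w)/5, which is not 0.

d/dw[G] = -19*exp(w)*sin(3*w)/5 + 3*exp(w)*cos(3*w)/5
d/dw[G] - f(w) = -9*exp(w)*sin(3*w)/5 + 3*exp(w)*cos(3*w)/5 != 0.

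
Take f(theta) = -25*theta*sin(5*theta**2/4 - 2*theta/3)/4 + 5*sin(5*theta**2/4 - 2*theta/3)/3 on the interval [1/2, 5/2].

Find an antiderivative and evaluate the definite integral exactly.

Antiderivative: F(theta) = 5*cos(5*theta**2/4 - 2*theta/3)/2; value = -5*cos(1/48)/2 + 5*cos(295/48)/2

f matches the chain-rule pattern g'(h)*h' with inner function h(theta) = 5*theta**2/4 - 2*theta/3; substituting u = h(theta) collapses the integral.
F(theta) = 5*cos(5*theta**2/4 - 2*theta/3)/2 is an antiderivative of f.
Check: d/dtheta[5*cos(5*theta**2/4 - 2*theta/3)/2] = -25*theta*sin(5*theta**2/4 - 2*theta/3)/4 + 5*sin(5*theta**2/4 - 2*theta/3)/3 = f(theta).
F(5/2) = 5*cos(295/48)/2; F(1/2) = 5*cos(1/48)/2.
Integral = F(5/2) - F(1/2) = -5*cos(1/48)/2 + 5*cos(295/48)/2.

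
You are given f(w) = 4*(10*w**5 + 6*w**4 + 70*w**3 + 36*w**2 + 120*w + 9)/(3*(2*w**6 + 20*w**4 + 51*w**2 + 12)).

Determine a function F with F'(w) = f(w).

Differentiate the proposed F(w) back; it has to land on f(w) exactly.
Check: d/dw[5*log(2*w**4/3 + 4*w**2 + 1)/3 + 2*atan(w/2)] = (40*w**5 + 24*w**4 + 280*w**3 + 144*w**2 + 480*w + 36)/(6*w**6 + 60*w**4 + 153*w**2 + 36), which equals f(w).

An antiderivative is F(w) = 5*log(2*w**4/3 + 4*w**2 + 1)/3 + 2*atan(w/2).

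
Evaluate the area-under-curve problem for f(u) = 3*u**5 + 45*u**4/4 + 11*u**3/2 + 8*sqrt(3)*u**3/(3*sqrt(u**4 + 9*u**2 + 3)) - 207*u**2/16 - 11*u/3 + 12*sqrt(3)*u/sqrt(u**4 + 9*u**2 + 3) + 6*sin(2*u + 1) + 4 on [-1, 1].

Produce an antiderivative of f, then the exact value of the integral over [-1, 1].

The integrand splits into summands that can be handled one at a time.
F(u) = u**6/2 + 9*u**5/4 + 11*u**4/8 - 69*u**3/16 - 11*u**2/6 + 4*u + 4*sqrt(u**4/3 + 3*u**2 + 1) - 3*cos(2*u + 1) is an antiderivative of f.
Check: d/du[u**6/2 + 9*u**5/4 + 11*u**4/8 - 69*u**3/16 - 11*u**2/6 + 4*u + 4*sqrt(u**4/3 + 3*u**2 + 1) - 3*cos(2*u + 1)] = (144*u**5*sqrt(u**4 + 9*u**2 + 3) + 540*u**4*sqrt(u**4 + 9*u**2 + 3) + 264*u**3*sqrt(u**4 + 9*u**2 + 3) + 128*sqrt(3)*u**3 - 621*u**2*sqrt(u**4 + 9*u**2 + 3) - 176*u*sqrt(u**4 + 9*u**2 + 3) + 576*sqrt(3)*u + 288*sqrt(u**4 + 9*u**2 + 3)*sin(2*u + 1) + 192*sqrt(u**4 + 9*u**2 + 3))/(48*sqrt(u**4 + 9*u**2 + 3)), which equals f(u).
F(1) = 95/48 - 3*cos(3) + 4*sqrt(39)/3; F(-1) = -91/48 - 3*cos(1) + 4*sqrt(39)/3.
Integral = F(1) - F(-1) = 3*cos(1) - 3*cos(3) + 31/8.

Antiderivative: F(u) = u**6/2 + 9*u**5/4 + 11*u**4/8 - 69*u**3/16 - 11*u**2/6 + 4*u + 4*sqrt(u**4/3 + 3*u**2 + 1) - 3*cos(2*u + 1); value = 3*cos(1) - 3*cos(3) + 31/8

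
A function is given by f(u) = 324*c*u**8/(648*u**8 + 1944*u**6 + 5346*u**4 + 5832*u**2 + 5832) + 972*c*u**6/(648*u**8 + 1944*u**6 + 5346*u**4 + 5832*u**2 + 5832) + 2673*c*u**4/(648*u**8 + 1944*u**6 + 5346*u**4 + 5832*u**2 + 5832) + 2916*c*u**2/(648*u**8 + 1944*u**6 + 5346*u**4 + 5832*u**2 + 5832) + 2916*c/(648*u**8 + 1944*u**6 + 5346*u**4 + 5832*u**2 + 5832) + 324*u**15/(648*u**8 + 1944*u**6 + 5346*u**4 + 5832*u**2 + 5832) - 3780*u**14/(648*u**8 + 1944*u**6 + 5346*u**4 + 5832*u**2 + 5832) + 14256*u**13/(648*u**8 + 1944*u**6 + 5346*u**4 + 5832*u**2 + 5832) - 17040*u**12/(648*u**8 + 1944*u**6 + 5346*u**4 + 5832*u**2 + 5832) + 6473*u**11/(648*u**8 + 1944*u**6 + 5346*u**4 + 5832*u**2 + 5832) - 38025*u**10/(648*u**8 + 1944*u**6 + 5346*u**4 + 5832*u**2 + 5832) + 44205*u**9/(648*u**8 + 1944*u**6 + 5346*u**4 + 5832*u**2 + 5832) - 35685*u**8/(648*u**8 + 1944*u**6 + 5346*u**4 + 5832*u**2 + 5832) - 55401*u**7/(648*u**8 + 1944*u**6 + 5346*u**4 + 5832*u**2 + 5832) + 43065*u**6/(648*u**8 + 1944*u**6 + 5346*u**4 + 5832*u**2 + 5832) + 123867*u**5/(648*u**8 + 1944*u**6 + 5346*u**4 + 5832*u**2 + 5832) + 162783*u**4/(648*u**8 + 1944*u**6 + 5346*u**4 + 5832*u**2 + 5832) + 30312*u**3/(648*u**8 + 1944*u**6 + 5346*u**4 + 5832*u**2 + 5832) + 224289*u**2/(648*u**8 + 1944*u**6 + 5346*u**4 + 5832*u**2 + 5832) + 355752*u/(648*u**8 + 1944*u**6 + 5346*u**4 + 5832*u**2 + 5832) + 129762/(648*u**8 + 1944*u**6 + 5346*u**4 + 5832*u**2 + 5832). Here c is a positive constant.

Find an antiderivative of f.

An antiderivative is F(u) = (1296*c*u**5 + 1944*c*u**3 + 3888*c*u + 162*u**12 - 2160*u**11 + 9099*u**10 - 7800*u**9 - 22282*u**8 + 360*u**7 + 52194*u**6 + 65160*u**5 + 24522*u**4 + 128520*u**3 + 258795*u**2 + 173016*u + 43254)/(2592*u**4 + 3888*u**2 + 7776).

Integrate term by term and add the pieces.
Check: d/du[(1296*c*u**5 + 1944*c*u**3 + 3888*c*u + 162*u**12 - 2160*u**11 + 9099*u**10 - 7800*u**9 - 22282*u**8 + 360*u**7 + 52194*u**6 + 65160*u**5 + 24522*u**4 + 128520*u**3 + 258795*u**2 + 173016*u + 43254)/(2592*u**4 + 3888*u**2 + 7776)] = (324*c*u**8 + 972*c*u**6 + 2673*c*u**4 + 2916*c*u**2 + 2916*c + 324*u**15 - 3780*u**14 + 14256*u**13 - 17040*u**12 + 6473*u**11 - 38025*u**10 + 44205*u**9 - 35685*u**8 - 55401*u**7 + 43065*u**6 + 123867*u**5 + 162783*u**4 + 30312*u**3 + 224289*u**2 + 355752*u + 129762)/(648*u**8 + 1944*u**6 + 5346*u**4 + 5832*u**2 + 5832), which equals f(u).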